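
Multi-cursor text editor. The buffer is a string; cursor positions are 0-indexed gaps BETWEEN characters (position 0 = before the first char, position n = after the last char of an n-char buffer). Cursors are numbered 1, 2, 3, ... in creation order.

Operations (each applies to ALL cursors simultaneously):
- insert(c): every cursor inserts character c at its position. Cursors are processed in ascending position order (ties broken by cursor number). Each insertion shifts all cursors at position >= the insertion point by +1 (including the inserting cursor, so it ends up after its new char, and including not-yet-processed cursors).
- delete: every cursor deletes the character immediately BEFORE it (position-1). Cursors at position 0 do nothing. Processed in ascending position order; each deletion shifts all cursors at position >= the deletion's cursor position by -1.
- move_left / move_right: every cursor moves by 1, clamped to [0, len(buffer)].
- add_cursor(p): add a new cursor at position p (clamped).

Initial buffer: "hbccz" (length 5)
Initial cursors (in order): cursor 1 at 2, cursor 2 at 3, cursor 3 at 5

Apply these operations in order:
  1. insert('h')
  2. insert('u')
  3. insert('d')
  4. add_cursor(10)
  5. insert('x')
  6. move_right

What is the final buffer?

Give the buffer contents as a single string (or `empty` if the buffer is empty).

After op 1 (insert('h')): buffer="hbhchczh" (len 8), cursors c1@3 c2@5 c3@8, authorship ..1.2..3
After op 2 (insert('u')): buffer="hbhuchuczhu" (len 11), cursors c1@4 c2@7 c3@11, authorship ..11.22..33
After op 3 (insert('d')): buffer="hbhudchudczhud" (len 14), cursors c1@5 c2@9 c3@14, authorship ..111.222..333
After op 4 (add_cursor(10)): buffer="hbhudchudczhud" (len 14), cursors c1@5 c2@9 c4@10 c3@14, authorship ..111.222..333
After op 5 (insert('x')): buffer="hbhudxchudxcxzhudx" (len 18), cursors c1@6 c2@11 c4@13 c3@18, authorship ..1111.2222.4.3333
After op 6 (move_right): buffer="hbhudxchudxcxzhudx" (len 18), cursors c1@7 c2@12 c4@14 c3@18, authorship ..1111.2222.4.3333

Answer: hbhudxchudxcxzhudx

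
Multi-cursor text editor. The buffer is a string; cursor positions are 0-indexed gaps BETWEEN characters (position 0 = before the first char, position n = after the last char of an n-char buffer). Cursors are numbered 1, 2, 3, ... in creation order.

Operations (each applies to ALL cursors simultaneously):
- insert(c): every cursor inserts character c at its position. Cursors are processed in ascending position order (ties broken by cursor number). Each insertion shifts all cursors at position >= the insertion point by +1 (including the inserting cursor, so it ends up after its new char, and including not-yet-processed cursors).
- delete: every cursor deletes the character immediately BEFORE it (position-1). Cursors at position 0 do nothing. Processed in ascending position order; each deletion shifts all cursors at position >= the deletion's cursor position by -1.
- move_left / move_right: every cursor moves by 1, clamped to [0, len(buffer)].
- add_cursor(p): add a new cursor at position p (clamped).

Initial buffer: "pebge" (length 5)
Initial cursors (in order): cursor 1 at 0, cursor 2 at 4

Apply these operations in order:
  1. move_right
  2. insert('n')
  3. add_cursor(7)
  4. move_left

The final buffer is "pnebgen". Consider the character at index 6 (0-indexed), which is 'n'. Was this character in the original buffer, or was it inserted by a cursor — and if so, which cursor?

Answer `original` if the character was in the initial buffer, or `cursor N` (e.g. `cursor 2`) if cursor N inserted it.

Answer: cursor 2

Derivation:
After op 1 (move_right): buffer="pebge" (len 5), cursors c1@1 c2@5, authorship .....
After op 2 (insert('n')): buffer="pnebgen" (len 7), cursors c1@2 c2@7, authorship .1....2
After op 3 (add_cursor(7)): buffer="pnebgen" (len 7), cursors c1@2 c2@7 c3@7, authorship .1....2
After op 4 (move_left): buffer="pnebgen" (len 7), cursors c1@1 c2@6 c3@6, authorship .1....2
Authorship (.=original, N=cursor N): . 1 . . . . 2
Index 6: author = 2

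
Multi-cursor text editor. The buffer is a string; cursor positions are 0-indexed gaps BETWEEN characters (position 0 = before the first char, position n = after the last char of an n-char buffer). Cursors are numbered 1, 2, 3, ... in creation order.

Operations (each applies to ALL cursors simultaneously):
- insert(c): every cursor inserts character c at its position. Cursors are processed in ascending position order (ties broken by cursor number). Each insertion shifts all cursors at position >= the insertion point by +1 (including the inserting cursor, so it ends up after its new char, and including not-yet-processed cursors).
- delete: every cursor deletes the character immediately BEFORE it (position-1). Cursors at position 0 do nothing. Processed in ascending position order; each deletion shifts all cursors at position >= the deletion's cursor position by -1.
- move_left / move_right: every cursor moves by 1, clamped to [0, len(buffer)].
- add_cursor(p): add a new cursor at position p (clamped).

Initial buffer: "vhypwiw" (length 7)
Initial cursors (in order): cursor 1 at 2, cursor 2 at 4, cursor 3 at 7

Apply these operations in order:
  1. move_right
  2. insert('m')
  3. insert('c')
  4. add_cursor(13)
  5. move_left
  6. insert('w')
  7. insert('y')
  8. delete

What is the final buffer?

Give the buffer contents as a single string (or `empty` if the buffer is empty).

Answer: vhymwcpwmwciwmwwc

Derivation:
After op 1 (move_right): buffer="vhypwiw" (len 7), cursors c1@3 c2@5 c3@7, authorship .......
After op 2 (insert('m')): buffer="vhympwmiwm" (len 10), cursors c1@4 c2@7 c3@10, authorship ...1..2..3
After op 3 (insert('c')): buffer="vhymcpwmciwmc" (len 13), cursors c1@5 c2@9 c3@13, authorship ...11..22..33
After op 4 (add_cursor(13)): buffer="vhymcpwmciwmc" (len 13), cursors c1@5 c2@9 c3@13 c4@13, authorship ...11..22..33
After op 5 (move_left): buffer="vhymcpwmciwmc" (len 13), cursors c1@4 c2@8 c3@12 c4@12, authorship ...11..22..33
After op 6 (insert('w')): buffer="vhymwcpwmwciwmwwc" (len 17), cursors c1@5 c2@10 c3@16 c4@16, authorship ...111..222..3343
After op 7 (insert('y')): buffer="vhymwycpwmwyciwmwwyyc" (len 21), cursors c1@6 c2@12 c3@20 c4@20, authorship ...1111..2222..334343
After op 8 (delete): buffer="vhymwcpwmwciwmwwc" (len 17), cursors c1@5 c2@10 c3@16 c4@16, authorship ...111..222..3343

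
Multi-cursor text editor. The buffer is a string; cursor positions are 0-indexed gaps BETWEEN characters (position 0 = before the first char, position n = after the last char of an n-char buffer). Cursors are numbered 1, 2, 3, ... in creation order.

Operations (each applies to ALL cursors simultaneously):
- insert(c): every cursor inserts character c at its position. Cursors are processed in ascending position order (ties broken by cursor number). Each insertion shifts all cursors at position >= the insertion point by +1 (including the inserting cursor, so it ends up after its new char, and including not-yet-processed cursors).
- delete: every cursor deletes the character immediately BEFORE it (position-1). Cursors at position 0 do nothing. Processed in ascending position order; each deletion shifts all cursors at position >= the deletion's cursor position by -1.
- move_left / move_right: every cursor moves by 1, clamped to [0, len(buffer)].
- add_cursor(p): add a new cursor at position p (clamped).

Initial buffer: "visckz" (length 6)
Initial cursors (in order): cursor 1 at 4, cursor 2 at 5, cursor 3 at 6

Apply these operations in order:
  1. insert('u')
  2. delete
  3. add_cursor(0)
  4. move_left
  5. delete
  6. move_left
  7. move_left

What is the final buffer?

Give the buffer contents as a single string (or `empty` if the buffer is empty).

Answer: viz

Derivation:
After op 1 (insert('u')): buffer="viscukuzu" (len 9), cursors c1@5 c2@7 c3@9, authorship ....1.2.3
After op 2 (delete): buffer="visckz" (len 6), cursors c1@4 c2@5 c3@6, authorship ......
After op 3 (add_cursor(0)): buffer="visckz" (len 6), cursors c4@0 c1@4 c2@5 c3@6, authorship ......
After op 4 (move_left): buffer="visckz" (len 6), cursors c4@0 c1@3 c2@4 c3@5, authorship ......
After op 5 (delete): buffer="viz" (len 3), cursors c4@0 c1@2 c2@2 c3@2, authorship ...
After op 6 (move_left): buffer="viz" (len 3), cursors c4@0 c1@1 c2@1 c3@1, authorship ...
After op 7 (move_left): buffer="viz" (len 3), cursors c1@0 c2@0 c3@0 c4@0, authorship ...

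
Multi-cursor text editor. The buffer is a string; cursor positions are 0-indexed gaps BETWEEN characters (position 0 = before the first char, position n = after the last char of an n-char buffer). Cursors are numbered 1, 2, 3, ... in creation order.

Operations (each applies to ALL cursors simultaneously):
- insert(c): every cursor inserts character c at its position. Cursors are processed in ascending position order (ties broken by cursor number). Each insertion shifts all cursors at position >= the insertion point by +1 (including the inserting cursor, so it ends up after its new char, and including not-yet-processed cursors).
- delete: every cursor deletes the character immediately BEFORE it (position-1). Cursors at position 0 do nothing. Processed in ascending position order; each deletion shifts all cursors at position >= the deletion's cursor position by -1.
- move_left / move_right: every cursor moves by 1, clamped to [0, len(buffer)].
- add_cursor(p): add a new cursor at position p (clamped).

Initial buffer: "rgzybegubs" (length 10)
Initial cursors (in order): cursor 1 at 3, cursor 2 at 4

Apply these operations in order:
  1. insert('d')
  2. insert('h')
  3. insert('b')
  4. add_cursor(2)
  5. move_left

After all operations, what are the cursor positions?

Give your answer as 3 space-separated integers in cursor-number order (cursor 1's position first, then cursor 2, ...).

After op 1 (insert('d')): buffer="rgzdydbegubs" (len 12), cursors c1@4 c2@6, authorship ...1.2......
After op 2 (insert('h')): buffer="rgzdhydhbegubs" (len 14), cursors c1@5 c2@8, authorship ...11.22......
After op 3 (insert('b')): buffer="rgzdhbydhbbegubs" (len 16), cursors c1@6 c2@10, authorship ...111.222......
After op 4 (add_cursor(2)): buffer="rgzdhbydhbbegubs" (len 16), cursors c3@2 c1@6 c2@10, authorship ...111.222......
After op 5 (move_left): buffer="rgzdhbydhbbegubs" (len 16), cursors c3@1 c1@5 c2@9, authorship ...111.222......

Answer: 5 9 1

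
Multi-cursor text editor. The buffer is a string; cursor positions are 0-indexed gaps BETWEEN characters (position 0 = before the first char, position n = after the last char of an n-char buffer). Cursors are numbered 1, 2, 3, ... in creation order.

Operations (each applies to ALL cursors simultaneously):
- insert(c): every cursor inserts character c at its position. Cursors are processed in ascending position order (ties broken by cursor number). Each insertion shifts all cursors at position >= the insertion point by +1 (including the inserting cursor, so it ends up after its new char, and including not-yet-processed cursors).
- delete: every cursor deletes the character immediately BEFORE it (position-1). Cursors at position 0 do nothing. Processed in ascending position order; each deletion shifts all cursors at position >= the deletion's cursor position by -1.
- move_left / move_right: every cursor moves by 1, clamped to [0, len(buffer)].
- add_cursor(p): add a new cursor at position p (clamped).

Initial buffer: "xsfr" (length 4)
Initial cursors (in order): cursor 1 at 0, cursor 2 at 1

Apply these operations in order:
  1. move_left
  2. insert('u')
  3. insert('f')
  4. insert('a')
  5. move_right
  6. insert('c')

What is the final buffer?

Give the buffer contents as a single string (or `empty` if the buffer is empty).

After op 1 (move_left): buffer="xsfr" (len 4), cursors c1@0 c2@0, authorship ....
After op 2 (insert('u')): buffer="uuxsfr" (len 6), cursors c1@2 c2@2, authorship 12....
After op 3 (insert('f')): buffer="uuffxsfr" (len 8), cursors c1@4 c2@4, authorship 1212....
After op 4 (insert('a')): buffer="uuffaaxsfr" (len 10), cursors c1@6 c2@6, authorship 121212....
After op 5 (move_right): buffer="uuffaaxsfr" (len 10), cursors c1@7 c2@7, authorship 121212....
After op 6 (insert('c')): buffer="uuffaaxccsfr" (len 12), cursors c1@9 c2@9, authorship 121212.12...

Answer: uuffaaxccsfr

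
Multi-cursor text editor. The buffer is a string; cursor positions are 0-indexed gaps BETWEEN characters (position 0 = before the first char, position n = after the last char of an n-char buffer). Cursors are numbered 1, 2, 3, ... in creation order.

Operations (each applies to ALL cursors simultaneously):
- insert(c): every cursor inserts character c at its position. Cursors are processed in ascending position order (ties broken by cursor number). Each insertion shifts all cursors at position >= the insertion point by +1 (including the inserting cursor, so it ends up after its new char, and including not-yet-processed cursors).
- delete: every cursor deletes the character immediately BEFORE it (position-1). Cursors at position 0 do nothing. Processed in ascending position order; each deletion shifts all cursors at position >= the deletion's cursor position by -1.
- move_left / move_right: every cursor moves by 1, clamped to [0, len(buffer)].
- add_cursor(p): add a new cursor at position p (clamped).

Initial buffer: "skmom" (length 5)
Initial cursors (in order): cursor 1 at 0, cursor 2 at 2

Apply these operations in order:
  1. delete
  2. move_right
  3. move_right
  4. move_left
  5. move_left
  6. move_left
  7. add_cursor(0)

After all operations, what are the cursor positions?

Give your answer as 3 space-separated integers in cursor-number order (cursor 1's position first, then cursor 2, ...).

Answer: 0 0 0

Derivation:
After op 1 (delete): buffer="smom" (len 4), cursors c1@0 c2@1, authorship ....
After op 2 (move_right): buffer="smom" (len 4), cursors c1@1 c2@2, authorship ....
After op 3 (move_right): buffer="smom" (len 4), cursors c1@2 c2@3, authorship ....
After op 4 (move_left): buffer="smom" (len 4), cursors c1@1 c2@2, authorship ....
After op 5 (move_left): buffer="smom" (len 4), cursors c1@0 c2@1, authorship ....
After op 6 (move_left): buffer="smom" (len 4), cursors c1@0 c2@0, authorship ....
After op 7 (add_cursor(0)): buffer="smom" (len 4), cursors c1@0 c2@0 c3@0, authorship ....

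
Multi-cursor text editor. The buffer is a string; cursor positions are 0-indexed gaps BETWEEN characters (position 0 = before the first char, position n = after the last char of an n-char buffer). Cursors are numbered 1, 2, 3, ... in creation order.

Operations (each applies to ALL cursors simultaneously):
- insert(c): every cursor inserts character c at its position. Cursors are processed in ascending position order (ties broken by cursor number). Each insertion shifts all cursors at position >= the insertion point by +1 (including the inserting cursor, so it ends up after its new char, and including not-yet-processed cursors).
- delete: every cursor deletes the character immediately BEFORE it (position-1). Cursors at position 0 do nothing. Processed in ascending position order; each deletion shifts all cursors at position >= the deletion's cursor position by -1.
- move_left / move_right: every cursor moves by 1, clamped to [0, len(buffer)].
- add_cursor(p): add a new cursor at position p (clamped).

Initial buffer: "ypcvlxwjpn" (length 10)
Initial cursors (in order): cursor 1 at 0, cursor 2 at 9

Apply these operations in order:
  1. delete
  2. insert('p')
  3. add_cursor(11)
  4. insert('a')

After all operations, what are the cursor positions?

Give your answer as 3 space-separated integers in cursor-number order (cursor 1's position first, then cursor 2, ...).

Answer: 2 12 14

Derivation:
After op 1 (delete): buffer="ypcvlxwjn" (len 9), cursors c1@0 c2@8, authorship .........
After op 2 (insert('p')): buffer="pypcvlxwjpn" (len 11), cursors c1@1 c2@10, authorship 1........2.
After op 3 (add_cursor(11)): buffer="pypcvlxwjpn" (len 11), cursors c1@1 c2@10 c3@11, authorship 1........2.
After op 4 (insert('a')): buffer="paypcvlxwjpana" (len 14), cursors c1@2 c2@12 c3@14, authorship 11........22.3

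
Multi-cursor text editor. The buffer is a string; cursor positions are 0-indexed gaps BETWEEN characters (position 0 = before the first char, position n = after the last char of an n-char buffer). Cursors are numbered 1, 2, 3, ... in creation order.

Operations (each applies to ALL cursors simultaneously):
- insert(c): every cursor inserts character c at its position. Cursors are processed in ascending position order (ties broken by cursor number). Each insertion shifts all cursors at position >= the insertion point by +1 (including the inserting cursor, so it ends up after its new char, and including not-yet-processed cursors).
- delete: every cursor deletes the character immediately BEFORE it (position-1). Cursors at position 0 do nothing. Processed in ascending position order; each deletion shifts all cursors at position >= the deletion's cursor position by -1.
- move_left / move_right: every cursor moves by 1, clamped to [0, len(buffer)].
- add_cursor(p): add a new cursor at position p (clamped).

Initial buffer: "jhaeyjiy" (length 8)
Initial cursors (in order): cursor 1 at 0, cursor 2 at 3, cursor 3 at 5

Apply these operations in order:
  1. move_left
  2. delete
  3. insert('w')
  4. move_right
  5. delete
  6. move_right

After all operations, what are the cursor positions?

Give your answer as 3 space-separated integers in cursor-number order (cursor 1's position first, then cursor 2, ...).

Answer: 2 3 4

Derivation:
After op 1 (move_left): buffer="jhaeyjiy" (len 8), cursors c1@0 c2@2 c3@4, authorship ........
After op 2 (delete): buffer="jayjiy" (len 6), cursors c1@0 c2@1 c3@2, authorship ......
After op 3 (insert('w')): buffer="wjwawyjiy" (len 9), cursors c1@1 c2@3 c3@5, authorship 1.2.3....
After op 4 (move_right): buffer="wjwawyjiy" (len 9), cursors c1@2 c2@4 c3@6, authorship 1.2.3....
After op 5 (delete): buffer="wwwjiy" (len 6), cursors c1@1 c2@2 c3@3, authorship 123...
After op 6 (move_right): buffer="wwwjiy" (len 6), cursors c1@2 c2@3 c3@4, authorship 123...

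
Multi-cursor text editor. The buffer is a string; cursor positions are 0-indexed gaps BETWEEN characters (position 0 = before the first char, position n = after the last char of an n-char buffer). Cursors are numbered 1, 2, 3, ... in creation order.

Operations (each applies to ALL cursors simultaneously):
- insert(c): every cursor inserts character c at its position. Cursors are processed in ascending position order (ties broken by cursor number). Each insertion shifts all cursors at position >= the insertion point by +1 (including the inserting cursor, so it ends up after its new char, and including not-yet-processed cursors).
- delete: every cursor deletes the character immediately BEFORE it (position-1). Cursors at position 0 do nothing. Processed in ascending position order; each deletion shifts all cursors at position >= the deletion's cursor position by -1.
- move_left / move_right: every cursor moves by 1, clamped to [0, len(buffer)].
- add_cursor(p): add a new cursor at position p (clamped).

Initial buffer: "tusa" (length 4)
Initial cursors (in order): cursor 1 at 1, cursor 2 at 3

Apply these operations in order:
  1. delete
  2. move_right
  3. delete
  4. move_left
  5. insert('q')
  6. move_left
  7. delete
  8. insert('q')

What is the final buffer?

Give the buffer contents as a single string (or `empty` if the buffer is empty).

After op 1 (delete): buffer="ua" (len 2), cursors c1@0 c2@1, authorship ..
After op 2 (move_right): buffer="ua" (len 2), cursors c1@1 c2@2, authorship ..
After op 3 (delete): buffer="" (len 0), cursors c1@0 c2@0, authorship 
After op 4 (move_left): buffer="" (len 0), cursors c1@0 c2@0, authorship 
After op 5 (insert('q')): buffer="qq" (len 2), cursors c1@2 c2@2, authorship 12
After op 6 (move_left): buffer="qq" (len 2), cursors c1@1 c2@1, authorship 12
After op 7 (delete): buffer="q" (len 1), cursors c1@0 c2@0, authorship 2
After op 8 (insert('q')): buffer="qqq" (len 3), cursors c1@2 c2@2, authorship 122

Answer: qqq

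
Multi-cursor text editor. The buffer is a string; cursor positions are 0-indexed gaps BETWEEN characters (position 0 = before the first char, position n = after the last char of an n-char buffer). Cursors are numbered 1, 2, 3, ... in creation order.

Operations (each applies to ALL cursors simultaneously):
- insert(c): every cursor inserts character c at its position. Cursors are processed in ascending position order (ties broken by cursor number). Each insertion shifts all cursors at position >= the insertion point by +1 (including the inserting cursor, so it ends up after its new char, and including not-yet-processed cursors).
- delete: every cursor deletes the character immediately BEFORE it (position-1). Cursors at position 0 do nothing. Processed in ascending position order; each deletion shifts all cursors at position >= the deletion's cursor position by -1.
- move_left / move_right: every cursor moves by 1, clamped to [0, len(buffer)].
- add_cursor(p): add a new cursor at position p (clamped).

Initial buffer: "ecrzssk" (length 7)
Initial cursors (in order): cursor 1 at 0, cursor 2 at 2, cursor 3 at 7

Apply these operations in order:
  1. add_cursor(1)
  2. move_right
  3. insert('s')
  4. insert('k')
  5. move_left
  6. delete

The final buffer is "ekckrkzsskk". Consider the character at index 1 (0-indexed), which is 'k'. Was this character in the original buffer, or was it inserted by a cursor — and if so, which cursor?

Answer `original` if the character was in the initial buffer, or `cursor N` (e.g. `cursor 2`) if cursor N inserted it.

Answer: cursor 1

Derivation:
After op 1 (add_cursor(1)): buffer="ecrzssk" (len 7), cursors c1@0 c4@1 c2@2 c3@7, authorship .......
After op 2 (move_right): buffer="ecrzssk" (len 7), cursors c1@1 c4@2 c2@3 c3@7, authorship .......
After op 3 (insert('s')): buffer="escsrszssks" (len 11), cursors c1@2 c4@4 c2@6 c3@11, authorship .1.4.2....3
After op 4 (insert('k')): buffer="eskcskrskzssksk" (len 15), cursors c1@3 c4@6 c2@9 c3@15, authorship .11.44.22....33
After op 5 (move_left): buffer="eskcskrskzssksk" (len 15), cursors c1@2 c4@5 c2@8 c3@14, authorship .11.44.22....33
After op 6 (delete): buffer="ekckrkzsskk" (len 11), cursors c1@1 c4@3 c2@5 c3@10, authorship .1.4.2....3
Authorship (.=original, N=cursor N): . 1 . 4 . 2 . . . . 3
Index 1: author = 1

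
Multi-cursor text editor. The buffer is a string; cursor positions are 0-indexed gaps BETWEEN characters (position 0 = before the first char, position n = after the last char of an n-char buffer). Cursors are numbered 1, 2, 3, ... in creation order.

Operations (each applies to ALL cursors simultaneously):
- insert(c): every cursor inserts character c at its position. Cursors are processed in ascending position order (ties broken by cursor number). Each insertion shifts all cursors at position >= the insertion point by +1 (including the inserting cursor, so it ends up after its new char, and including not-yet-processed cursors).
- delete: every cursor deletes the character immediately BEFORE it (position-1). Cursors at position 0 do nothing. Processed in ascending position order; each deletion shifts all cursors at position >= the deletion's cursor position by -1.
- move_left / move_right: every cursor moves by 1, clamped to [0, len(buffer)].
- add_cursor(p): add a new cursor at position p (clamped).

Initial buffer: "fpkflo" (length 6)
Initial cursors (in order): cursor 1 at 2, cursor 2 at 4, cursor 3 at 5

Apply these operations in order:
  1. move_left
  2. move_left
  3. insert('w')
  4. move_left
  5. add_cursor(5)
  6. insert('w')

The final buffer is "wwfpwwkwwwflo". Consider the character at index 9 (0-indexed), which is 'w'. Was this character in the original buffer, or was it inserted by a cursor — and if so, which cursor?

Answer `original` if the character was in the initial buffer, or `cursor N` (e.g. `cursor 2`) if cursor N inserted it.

Answer: cursor 3

Derivation:
After op 1 (move_left): buffer="fpkflo" (len 6), cursors c1@1 c2@3 c3@4, authorship ......
After op 2 (move_left): buffer="fpkflo" (len 6), cursors c1@0 c2@2 c3@3, authorship ......
After op 3 (insert('w')): buffer="wfpwkwflo" (len 9), cursors c1@1 c2@4 c3@6, authorship 1..2.3...
After op 4 (move_left): buffer="wfpwkwflo" (len 9), cursors c1@0 c2@3 c3@5, authorship 1..2.3...
After op 5 (add_cursor(5)): buffer="wfpwkwflo" (len 9), cursors c1@0 c2@3 c3@5 c4@5, authorship 1..2.3...
After op 6 (insert('w')): buffer="wwfpwwkwwwflo" (len 13), cursors c1@1 c2@5 c3@9 c4@9, authorship 11..22.343...
Authorship (.=original, N=cursor N): 1 1 . . 2 2 . 3 4 3 . . .
Index 9: author = 3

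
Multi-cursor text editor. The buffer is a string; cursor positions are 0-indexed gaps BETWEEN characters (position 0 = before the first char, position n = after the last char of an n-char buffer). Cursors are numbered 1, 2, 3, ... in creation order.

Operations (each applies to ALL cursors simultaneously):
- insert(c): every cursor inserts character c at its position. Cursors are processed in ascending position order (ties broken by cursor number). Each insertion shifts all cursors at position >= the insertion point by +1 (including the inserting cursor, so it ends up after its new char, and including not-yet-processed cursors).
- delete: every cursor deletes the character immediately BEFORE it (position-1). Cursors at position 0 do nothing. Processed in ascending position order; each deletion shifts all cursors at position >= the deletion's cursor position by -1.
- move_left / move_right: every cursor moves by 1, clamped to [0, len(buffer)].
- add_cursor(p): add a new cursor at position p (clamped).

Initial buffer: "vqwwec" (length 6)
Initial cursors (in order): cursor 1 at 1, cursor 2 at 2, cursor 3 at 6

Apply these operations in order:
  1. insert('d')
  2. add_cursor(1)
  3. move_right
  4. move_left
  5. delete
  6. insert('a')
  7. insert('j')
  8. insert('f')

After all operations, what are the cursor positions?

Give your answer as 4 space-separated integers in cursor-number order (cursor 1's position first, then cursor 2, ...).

Answer: 6 10 16 6

Derivation:
After op 1 (insert('d')): buffer="vdqdwwecd" (len 9), cursors c1@2 c2@4 c3@9, authorship .1.2....3
After op 2 (add_cursor(1)): buffer="vdqdwwecd" (len 9), cursors c4@1 c1@2 c2@4 c3@9, authorship .1.2....3
After op 3 (move_right): buffer="vdqdwwecd" (len 9), cursors c4@2 c1@3 c2@5 c3@9, authorship .1.2....3
After op 4 (move_left): buffer="vdqdwwecd" (len 9), cursors c4@1 c1@2 c2@4 c3@8, authorship .1.2....3
After op 5 (delete): buffer="qwwed" (len 5), cursors c1@0 c4@0 c2@1 c3@4, authorship ....3
After op 6 (insert('a')): buffer="aaqawwead" (len 9), cursors c1@2 c4@2 c2@4 c3@8, authorship 14.2...33
After op 7 (insert('j')): buffer="aajjqajwweajd" (len 13), cursors c1@4 c4@4 c2@7 c3@12, authorship 1414.22...333
After op 8 (insert('f')): buffer="aajjffqajfwweajfd" (len 17), cursors c1@6 c4@6 c2@10 c3@16, authorship 141414.222...3333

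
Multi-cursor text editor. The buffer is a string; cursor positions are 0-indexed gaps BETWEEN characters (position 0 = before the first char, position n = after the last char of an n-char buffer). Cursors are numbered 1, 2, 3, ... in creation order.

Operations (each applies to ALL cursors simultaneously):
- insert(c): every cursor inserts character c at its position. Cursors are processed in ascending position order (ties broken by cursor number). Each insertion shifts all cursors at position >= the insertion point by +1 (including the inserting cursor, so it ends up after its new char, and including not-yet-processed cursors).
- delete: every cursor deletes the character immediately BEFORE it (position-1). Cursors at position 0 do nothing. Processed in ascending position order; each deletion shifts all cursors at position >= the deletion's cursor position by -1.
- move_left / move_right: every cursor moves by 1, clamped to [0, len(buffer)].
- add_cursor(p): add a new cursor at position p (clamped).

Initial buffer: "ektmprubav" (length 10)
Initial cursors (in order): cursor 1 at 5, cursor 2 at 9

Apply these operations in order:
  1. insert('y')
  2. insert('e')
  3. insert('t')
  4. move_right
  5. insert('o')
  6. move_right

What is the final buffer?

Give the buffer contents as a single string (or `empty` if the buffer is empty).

Answer: ektmpyetroubayetvo

Derivation:
After op 1 (insert('y')): buffer="ektmpyrubayv" (len 12), cursors c1@6 c2@11, authorship .....1....2.
After op 2 (insert('e')): buffer="ektmpyerubayev" (len 14), cursors c1@7 c2@13, authorship .....11....22.
After op 3 (insert('t')): buffer="ektmpyetrubayetv" (len 16), cursors c1@8 c2@15, authorship .....111....222.
After op 4 (move_right): buffer="ektmpyetrubayetv" (len 16), cursors c1@9 c2@16, authorship .....111....222.
After op 5 (insert('o')): buffer="ektmpyetroubayetvo" (len 18), cursors c1@10 c2@18, authorship .....111.1...222.2
After op 6 (move_right): buffer="ektmpyetroubayetvo" (len 18), cursors c1@11 c2@18, authorship .....111.1...222.2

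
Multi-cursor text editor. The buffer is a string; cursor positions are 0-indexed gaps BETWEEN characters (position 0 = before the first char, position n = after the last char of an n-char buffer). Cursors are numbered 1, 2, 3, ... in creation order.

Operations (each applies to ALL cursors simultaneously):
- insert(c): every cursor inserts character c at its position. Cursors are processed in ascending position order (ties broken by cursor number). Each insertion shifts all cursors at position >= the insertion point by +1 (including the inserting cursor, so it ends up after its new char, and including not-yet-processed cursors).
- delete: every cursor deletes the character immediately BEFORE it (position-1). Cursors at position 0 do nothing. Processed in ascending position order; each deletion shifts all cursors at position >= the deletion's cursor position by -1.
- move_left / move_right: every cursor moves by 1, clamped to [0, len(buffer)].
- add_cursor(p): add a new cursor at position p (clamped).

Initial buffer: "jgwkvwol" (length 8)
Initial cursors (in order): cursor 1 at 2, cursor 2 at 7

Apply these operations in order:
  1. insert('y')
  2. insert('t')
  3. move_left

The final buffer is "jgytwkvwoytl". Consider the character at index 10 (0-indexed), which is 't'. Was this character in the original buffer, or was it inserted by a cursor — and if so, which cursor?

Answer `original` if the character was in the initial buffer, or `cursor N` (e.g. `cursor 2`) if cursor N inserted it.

Answer: cursor 2

Derivation:
After op 1 (insert('y')): buffer="jgywkvwoyl" (len 10), cursors c1@3 c2@9, authorship ..1.....2.
After op 2 (insert('t')): buffer="jgytwkvwoytl" (len 12), cursors c1@4 c2@11, authorship ..11.....22.
After op 3 (move_left): buffer="jgytwkvwoytl" (len 12), cursors c1@3 c2@10, authorship ..11.....22.
Authorship (.=original, N=cursor N): . . 1 1 . . . . . 2 2 .
Index 10: author = 2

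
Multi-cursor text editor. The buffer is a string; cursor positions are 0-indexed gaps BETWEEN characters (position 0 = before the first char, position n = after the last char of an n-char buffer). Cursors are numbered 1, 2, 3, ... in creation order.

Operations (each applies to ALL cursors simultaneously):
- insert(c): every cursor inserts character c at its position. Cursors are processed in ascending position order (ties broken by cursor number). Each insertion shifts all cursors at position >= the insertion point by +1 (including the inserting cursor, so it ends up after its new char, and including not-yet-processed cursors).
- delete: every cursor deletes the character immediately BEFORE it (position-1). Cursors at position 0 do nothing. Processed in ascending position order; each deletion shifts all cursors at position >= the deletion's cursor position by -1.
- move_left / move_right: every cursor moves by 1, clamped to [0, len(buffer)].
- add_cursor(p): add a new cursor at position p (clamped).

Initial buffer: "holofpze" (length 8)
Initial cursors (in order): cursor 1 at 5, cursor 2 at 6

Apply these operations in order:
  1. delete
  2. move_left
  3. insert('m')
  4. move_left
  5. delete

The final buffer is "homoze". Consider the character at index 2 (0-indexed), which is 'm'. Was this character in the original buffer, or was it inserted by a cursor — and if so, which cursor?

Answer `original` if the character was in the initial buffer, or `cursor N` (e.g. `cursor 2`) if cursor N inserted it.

After op 1 (delete): buffer="holoze" (len 6), cursors c1@4 c2@4, authorship ......
After op 2 (move_left): buffer="holoze" (len 6), cursors c1@3 c2@3, authorship ......
After op 3 (insert('m')): buffer="holmmoze" (len 8), cursors c1@5 c2@5, authorship ...12...
After op 4 (move_left): buffer="holmmoze" (len 8), cursors c1@4 c2@4, authorship ...12...
After op 5 (delete): buffer="homoze" (len 6), cursors c1@2 c2@2, authorship ..2...
Authorship (.=original, N=cursor N): . . 2 . . .
Index 2: author = 2

Answer: cursor 2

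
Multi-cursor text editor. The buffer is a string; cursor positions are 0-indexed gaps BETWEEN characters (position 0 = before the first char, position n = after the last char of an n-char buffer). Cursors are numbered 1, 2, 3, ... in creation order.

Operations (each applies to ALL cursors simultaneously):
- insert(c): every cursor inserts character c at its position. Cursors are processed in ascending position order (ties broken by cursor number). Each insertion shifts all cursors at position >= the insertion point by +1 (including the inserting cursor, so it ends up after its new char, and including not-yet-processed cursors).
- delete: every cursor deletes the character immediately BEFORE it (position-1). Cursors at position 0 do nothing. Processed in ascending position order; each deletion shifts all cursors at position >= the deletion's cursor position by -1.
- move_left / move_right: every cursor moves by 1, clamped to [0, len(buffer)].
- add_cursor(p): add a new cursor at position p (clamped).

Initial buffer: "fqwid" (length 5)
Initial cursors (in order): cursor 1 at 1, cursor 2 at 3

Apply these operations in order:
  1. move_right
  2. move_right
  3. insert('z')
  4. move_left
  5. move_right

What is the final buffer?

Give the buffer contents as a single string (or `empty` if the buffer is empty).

After op 1 (move_right): buffer="fqwid" (len 5), cursors c1@2 c2@4, authorship .....
After op 2 (move_right): buffer="fqwid" (len 5), cursors c1@3 c2@5, authorship .....
After op 3 (insert('z')): buffer="fqwzidz" (len 7), cursors c1@4 c2@7, authorship ...1..2
After op 4 (move_left): buffer="fqwzidz" (len 7), cursors c1@3 c2@6, authorship ...1..2
After op 5 (move_right): buffer="fqwzidz" (len 7), cursors c1@4 c2@7, authorship ...1..2

Answer: fqwzidz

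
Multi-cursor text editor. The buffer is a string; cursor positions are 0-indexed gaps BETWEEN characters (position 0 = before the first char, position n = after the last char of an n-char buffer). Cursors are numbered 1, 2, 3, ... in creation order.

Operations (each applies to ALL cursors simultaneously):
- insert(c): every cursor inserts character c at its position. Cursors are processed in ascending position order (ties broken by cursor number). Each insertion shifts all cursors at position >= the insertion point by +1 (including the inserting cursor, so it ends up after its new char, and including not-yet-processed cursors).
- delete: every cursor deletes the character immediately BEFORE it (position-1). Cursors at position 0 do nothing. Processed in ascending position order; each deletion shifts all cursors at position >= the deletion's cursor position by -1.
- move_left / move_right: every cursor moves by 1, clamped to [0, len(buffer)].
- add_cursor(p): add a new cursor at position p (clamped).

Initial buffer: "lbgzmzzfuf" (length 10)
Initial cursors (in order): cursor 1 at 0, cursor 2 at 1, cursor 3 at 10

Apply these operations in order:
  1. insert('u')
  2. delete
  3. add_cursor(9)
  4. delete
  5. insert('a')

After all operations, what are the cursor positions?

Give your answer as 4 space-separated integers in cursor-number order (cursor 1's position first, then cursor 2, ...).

After op 1 (insert('u')): buffer="ulubgzmzzfufu" (len 13), cursors c1@1 c2@3 c3@13, authorship 1.2.........3
After op 2 (delete): buffer="lbgzmzzfuf" (len 10), cursors c1@0 c2@1 c3@10, authorship ..........
After op 3 (add_cursor(9)): buffer="lbgzmzzfuf" (len 10), cursors c1@0 c2@1 c4@9 c3@10, authorship ..........
After op 4 (delete): buffer="bgzmzzf" (len 7), cursors c1@0 c2@0 c3@7 c4@7, authorship .......
After op 5 (insert('a')): buffer="aabgzmzzfaa" (len 11), cursors c1@2 c2@2 c3@11 c4@11, authorship 12.......34

Answer: 2 2 11 11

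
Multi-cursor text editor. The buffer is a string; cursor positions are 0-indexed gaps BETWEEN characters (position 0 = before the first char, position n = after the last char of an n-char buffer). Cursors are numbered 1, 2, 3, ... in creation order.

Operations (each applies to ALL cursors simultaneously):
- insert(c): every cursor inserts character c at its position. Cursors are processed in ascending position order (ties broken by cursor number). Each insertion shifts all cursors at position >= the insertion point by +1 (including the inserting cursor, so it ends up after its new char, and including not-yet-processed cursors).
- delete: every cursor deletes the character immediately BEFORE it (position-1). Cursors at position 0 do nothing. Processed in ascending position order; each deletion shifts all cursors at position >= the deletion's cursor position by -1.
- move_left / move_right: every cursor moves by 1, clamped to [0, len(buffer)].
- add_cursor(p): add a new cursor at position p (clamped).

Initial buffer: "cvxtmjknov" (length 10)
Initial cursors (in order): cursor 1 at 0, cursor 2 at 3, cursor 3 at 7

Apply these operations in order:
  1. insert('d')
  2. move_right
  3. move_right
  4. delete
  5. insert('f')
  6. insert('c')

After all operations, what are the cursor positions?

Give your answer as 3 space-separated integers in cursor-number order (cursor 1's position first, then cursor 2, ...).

After op 1 (insert('d')): buffer="dcvxdtmjkdnov" (len 13), cursors c1@1 c2@5 c3@10, authorship 1...2....3...
After op 2 (move_right): buffer="dcvxdtmjkdnov" (len 13), cursors c1@2 c2@6 c3@11, authorship 1...2....3...
After op 3 (move_right): buffer="dcvxdtmjkdnov" (len 13), cursors c1@3 c2@7 c3@12, authorship 1...2....3...
After op 4 (delete): buffer="dcxdtjkdnv" (len 10), cursors c1@2 c2@5 c3@9, authorship 1..2...3..
After op 5 (insert('f')): buffer="dcfxdtfjkdnfv" (len 13), cursors c1@3 c2@7 c3@12, authorship 1.1.2.2..3.3.
After op 6 (insert('c')): buffer="dcfcxdtfcjkdnfcv" (len 16), cursors c1@4 c2@9 c3@15, authorship 1.11.2.22..3.33.

Answer: 4 9 15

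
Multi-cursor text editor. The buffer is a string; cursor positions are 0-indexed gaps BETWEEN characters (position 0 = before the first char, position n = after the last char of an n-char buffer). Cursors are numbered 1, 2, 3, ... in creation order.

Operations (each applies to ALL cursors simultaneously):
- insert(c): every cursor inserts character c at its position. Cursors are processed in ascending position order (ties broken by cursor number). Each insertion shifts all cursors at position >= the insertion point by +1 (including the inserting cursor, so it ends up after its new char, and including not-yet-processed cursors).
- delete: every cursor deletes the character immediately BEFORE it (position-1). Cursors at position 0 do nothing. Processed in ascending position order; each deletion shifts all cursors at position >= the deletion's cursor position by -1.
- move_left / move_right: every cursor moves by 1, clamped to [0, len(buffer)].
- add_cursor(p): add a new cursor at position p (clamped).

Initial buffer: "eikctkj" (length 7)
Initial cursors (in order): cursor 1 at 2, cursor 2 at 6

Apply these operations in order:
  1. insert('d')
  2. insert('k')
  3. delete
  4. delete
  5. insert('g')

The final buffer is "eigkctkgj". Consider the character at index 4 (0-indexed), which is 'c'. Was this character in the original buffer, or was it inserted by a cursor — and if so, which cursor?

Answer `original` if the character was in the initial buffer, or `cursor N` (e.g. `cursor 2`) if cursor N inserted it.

After op 1 (insert('d')): buffer="eidkctkdj" (len 9), cursors c1@3 c2@8, authorship ..1....2.
After op 2 (insert('k')): buffer="eidkkctkdkj" (len 11), cursors c1@4 c2@10, authorship ..11....22.
After op 3 (delete): buffer="eidkctkdj" (len 9), cursors c1@3 c2@8, authorship ..1....2.
After op 4 (delete): buffer="eikctkj" (len 7), cursors c1@2 c2@6, authorship .......
After op 5 (insert('g')): buffer="eigkctkgj" (len 9), cursors c1@3 c2@8, authorship ..1....2.
Authorship (.=original, N=cursor N): . . 1 . . . . 2 .
Index 4: author = original

Answer: original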